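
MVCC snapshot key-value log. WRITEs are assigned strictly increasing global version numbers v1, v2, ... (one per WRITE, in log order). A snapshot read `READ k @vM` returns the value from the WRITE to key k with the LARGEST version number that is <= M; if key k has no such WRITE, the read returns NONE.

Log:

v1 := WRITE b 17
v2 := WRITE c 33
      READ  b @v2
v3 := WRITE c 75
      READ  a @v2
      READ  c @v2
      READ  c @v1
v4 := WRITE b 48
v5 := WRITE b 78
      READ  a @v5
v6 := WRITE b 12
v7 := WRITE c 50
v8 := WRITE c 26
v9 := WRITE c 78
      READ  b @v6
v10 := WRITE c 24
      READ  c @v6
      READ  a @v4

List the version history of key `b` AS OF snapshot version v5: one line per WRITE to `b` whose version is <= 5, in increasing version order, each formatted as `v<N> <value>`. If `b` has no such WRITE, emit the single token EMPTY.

Scan writes for key=b with version <= 5:
  v1 WRITE b 17 -> keep
  v2 WRITE c 33 -> skip
  v3 WRITE c 75 -> skip
  v4 WRITE b 48 -> keep
  v5 WRITE b 78 -> keep
  v6 WRITE b 12 -> drop (> snap)
  v7 WRITE c 50 -> skip
  v8 WRITE c 26 -> skip
  v9 WRITE c 78 -> skip
  v10 WRITE c 24 -> skip
Collected: [(1, 17), (4, 48), (5, 78)]

Answer: v1 17
v4 48
v5 78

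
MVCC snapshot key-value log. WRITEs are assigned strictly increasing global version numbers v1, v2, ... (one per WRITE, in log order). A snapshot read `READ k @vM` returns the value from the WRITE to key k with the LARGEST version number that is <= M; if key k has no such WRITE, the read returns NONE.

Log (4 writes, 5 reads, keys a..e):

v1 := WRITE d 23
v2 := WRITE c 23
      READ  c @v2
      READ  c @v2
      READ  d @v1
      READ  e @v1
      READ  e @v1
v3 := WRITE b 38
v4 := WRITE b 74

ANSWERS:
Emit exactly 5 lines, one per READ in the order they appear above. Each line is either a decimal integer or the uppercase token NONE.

v1: WRITE d=23  (d history now [(1, 23)])
v2: WRITE c=23  (c history now [(2, 23)])
READ c @v2: history=[(2, 23)] -> pick v2 -> 23
READ c @v2: history=[(2, 23)] -> pick v2 -> 23
READ d @v1: history=[(1, 23)] -> pick v1 -> 23
READ e @v1: history=[] -> no version <= 1 -> NONE
READ e @v1: history=[] -> no version <= 1 -> NONE
v3: WRITE b=38  (b history now [(3, 38)])
v4: WRITE b=74  (b history now [(3, 38), (4, 74)])

Answer: 23
23
23
NONE
NONE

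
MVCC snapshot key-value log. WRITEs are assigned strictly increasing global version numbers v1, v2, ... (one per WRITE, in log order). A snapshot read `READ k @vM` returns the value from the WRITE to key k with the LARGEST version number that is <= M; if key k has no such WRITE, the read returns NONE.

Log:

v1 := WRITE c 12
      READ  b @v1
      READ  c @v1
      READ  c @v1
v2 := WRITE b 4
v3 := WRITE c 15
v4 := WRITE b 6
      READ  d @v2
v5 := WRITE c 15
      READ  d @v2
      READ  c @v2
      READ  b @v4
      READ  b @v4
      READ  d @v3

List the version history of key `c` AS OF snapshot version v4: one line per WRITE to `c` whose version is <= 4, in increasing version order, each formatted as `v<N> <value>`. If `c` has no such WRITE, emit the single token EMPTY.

Scan writes for key=c with version <= 4:
  v1 WRITE c 12 -> keep
  v2 WRITE b 4 -> skip
  v3 WRITE c 15 -> keep
  v4 WRITE b 6 -> skip
  v5 WRITE c 15 -> drop (> snap)
Collected: [(1, 12), (3, 15)]

Answer: v1 12
v3 15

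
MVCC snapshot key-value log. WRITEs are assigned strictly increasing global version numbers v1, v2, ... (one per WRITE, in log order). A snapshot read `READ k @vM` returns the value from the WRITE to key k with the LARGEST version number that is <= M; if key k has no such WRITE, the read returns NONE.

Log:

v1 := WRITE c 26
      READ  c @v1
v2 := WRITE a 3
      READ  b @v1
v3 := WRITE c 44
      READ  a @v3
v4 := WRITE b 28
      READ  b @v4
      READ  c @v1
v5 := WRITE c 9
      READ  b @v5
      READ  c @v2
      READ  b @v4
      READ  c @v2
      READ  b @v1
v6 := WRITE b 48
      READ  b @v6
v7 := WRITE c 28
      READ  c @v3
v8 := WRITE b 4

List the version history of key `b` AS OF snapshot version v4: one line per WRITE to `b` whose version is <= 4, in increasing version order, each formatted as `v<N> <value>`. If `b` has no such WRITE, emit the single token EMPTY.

Scan writes for key=b with version <= 4:
  v1 WRITE c 26 -> skip
  v2 WRITE a 3 -> skip
  v3 WRITE c 44 -> skip
  v4 WRITE b 28 -> keep
  v5 WRITE c 9 -> skip
  v6 WRITE b 48 -> drop (> snap)
  v7 WRITE c 28 -> skip
  v8 WRITE b 4 -> drop (> snap)
Collected: [(4, 28)]

Answer: v4 28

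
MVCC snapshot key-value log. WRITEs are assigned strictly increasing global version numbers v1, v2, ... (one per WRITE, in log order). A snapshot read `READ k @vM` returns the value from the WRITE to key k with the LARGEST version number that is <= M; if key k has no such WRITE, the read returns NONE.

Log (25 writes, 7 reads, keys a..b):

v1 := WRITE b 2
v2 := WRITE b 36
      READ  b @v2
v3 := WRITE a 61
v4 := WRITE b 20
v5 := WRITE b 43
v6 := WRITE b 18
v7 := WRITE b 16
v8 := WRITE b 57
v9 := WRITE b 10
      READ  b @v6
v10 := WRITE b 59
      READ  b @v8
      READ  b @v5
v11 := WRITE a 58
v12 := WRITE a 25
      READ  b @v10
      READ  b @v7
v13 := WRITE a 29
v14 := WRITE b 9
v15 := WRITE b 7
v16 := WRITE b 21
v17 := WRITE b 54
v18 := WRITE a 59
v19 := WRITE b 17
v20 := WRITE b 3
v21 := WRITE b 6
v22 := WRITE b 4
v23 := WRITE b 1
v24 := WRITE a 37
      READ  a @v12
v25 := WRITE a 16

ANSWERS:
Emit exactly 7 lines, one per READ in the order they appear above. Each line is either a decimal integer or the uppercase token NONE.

Answer: 36
18
57
43
59
16
25

Derivation:
v1: WRITE b=2  (b history now [(1, 2)])
v2: WRITE b=36  (b history now [(1, 2), (2, 36)])
READ b @v2: history=[(1, 2), (2, 36)] -> pick v2 -> 36
v3: WRITE a=61  (a history now [(3, 61)])
v4: WRITE b=20  (b history now [(1, 2), (2, 36), (4, 20)])
v5: WRITE b=43  (b history now [(1, 2), (2, 36), (4, 20), (5, 43)])
v6: WRITE b=18  (b history now [(1, 2), (2, 36), (4, 20), (5, 43), (6, 18)])
v7: WRITE b=16  (b history now [(1, 2), (2, 36), (4, 20), (5, 43), (6, 18), (7, 16)])
v8: WRITE b=57  (b history now [(1, 2), (2, 36), (4, 20), (5, 43), (6, 18), (7, 16), (8, 57)])
v9: WRITE b=10  (b history now [(1, 2), (2, 36), (4, 20), (5, 43), (6, 18), (7, 16), (8, 57), (9, 10)])
READ b @v6: history=[(1, 2), (2, 36), (4, 20), (5, 43), (6, 18), (7, 16), (8, 57), (9, 10)] -> pick v6 -> 18
v10: WRITE b=59  (b history now [(1, 2), (2, 36), (4, 20), (5, 43), (6, 18), (7, 16), (8, 57), (9, 10), (10, 59)])
READ b @v8: history=[(1, 2), (2, 36), (4, 20), (5, 43), (6, 18), (7, 16), (8, 57), (9, 10), (10, 59)] -> pick v8 -> 57
READ b @v5: history=[(1, 2), (2, 36), (4, 20), (5, 43), (6, 18), (7, 16), (8, 57), (9, 10), (10, 59)] -> pick v5 -> 43
v11: WRITE a=58  (a history now [(3, 61), (11, 58)])
v12: WRITE a=25  (a history now [(3, 61), (11, 58), (12, 25)])
READ b @v10: history=[(1, 2), (2, 36), (4, 20), (5, 43), (6, 18), (7, 16), (8, 57), (9, 10), (10, 59)] -> pick v10 -> 59
READ b @v7: history=[(1, 2), (2, 36), (4, 20), (5, 43), (6, 18), (7, 16), (8, 57), (9, 10), (10, 59)] -> pick v7 -> 16
v13: WRITE a=29  (a history now [(3, 61), (11, 58), (12, 25), (13, 29)])
v14: WRITE b=9  (b history now [(1, 2), (2, 36), (4, 20), (5, 43), (6, 18), (7, 16), (8, 57), (9, 10), (10, 59), (14, 9)])
v15: WRITE b=7  (b history now [(1, 2), (2, 36), (4, 20), (5, 43), (6, 18), (7, 16), (8, 57), (9, 10), (10, 59), (14, 9), (15, 7)])
v16: WRITE b=21  (b history now [(1, 2), (2, 36), (4, 20), (5, 43), (6, 18), (7, 16), (8, 57), (9, 10), (10, 59), (14, 9), (15, 7), (16, 21)])
v17: WRITE b=54  (b history now [(1, 2), (2, 36), (4, 20), (5, 43), (6, 18), (7, 16), (8, 57), (9, 10), (10, 59), (14, 9), (15, 7), (16, 21), (17, 54)])
v18: WRITE a=59  (a history now [(3, 61), (11, 58), (12, 25), (13, 29), (18, 59)])
v19: WRITE b=17  (b history now [(1, 2), (2, 36), (4, 20), (5, 43), (6, 18), (7, 16), (8, 57), (9, 10), (10, 59), (14, 9), (15, 7), (16, 21), (17, 54), (19, 17)])
v20: WRITE b=3  (b history now [(1, 2), (2, 36), (4, 20), (5, 43), (6, 18), (7, 16), (8, 57), (9, 10), (10, 59), (14, 9), (15, 7), (16, 21), (17, 54), (19, 17), (20, 3)])
v21: WRITE b=6  (b history now [(1, 2), (2, 36), (4, 20), (5, 43), (6, 18), (7, 16), (8, 57), (9, 10), (10, 59), (14, 9), (15, 7), (16, 21), (17, 54), (19, 17), (20, 3), (21, 6)])
v22: WRITE b=4  (b history now [(1, 2), (2, 36), (4, 20), (5, 43), (6, 18), (7, 16), (8, 57), (9, 10), (10, 59), (14, 9), (15, 7), (16, 21), (17, 54), (19, 17), (20, 3), (21, 6), (22, 4)])
v23: WRITE b=1  (b history now [(1, 2), (2, 36), (4, 20), (5, 43), (6, 18), (7, 16), (8, 57), (9, 10), (10, 59), (14, 9), (15, 7), (16, 21), (17, 54), (19, 17), (20, 3), (21, 6), (22, 4), (23, 1)])
v24: WRITE a=37  (a history now [(3, 61), (11, 58), (12, 25), (13, 29), (18, 59), (24, 37)])
READ a @v12: history=[(3, 61), (11, 58), (12, 25), (13, 29), (18, 59), (24, 37)] -> pick v12 -> 25
v25: WRITE a=16  (a history now [(3, 61), (11, 58), (12, 25), (13, 29), (18, 59), (24, 37), (25, 16)])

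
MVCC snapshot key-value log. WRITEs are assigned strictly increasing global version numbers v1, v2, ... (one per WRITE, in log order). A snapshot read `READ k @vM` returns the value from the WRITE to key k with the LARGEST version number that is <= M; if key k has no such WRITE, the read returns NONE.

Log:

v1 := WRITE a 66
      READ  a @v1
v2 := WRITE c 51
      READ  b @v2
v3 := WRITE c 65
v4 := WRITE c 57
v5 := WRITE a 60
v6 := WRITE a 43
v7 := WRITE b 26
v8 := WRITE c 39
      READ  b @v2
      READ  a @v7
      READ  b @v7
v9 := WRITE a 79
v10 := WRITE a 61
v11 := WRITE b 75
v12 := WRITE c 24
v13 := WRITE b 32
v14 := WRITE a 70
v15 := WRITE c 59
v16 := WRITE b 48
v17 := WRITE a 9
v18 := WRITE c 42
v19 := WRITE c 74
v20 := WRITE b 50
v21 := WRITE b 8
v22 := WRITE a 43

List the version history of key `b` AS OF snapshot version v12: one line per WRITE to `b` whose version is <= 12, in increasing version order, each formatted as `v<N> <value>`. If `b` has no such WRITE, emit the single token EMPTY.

Scan writes for key=b with version <= 12:
  v1 WRITE a 66 -> skip
  v2 WRITE c 51 -> skip
  v3 WRITE c 65 -> skip
  v4 WRITE c 57 -> skip
  v5 WRITE a 60 -> skip
  v6 WRITE a 43 -> skip
  v7 WRITE b 26 -> keep
  v8 WRITE c 39 -> skip
  v9 WRITE a 79 -> skip
  v10 WRITE a 61 -> skip
  v11 WRITE b 75 -> keep
  v12 WRITE c 24 -> skip
  v13 WRITE b 32 -> drop (> snap)
  v14 WRITE a 70 -> skip
  v15 WRITE c 59 -> skip
  v16 WRITE b 48 -> drop (> snap)
  v17 WRITE a 9 -> skip
  v18 WRITE c 42 -> skip
  v19 WRITE c 74 -> skip
  v20 WRITE b 50 -> drop (> snap)
  v21 WRITE b 8 -> drop (> snap)
  v22 WRITE a 43 -> skip
Collected: [(7, 26), (11, 75)]

Answer: v7 26
v11 75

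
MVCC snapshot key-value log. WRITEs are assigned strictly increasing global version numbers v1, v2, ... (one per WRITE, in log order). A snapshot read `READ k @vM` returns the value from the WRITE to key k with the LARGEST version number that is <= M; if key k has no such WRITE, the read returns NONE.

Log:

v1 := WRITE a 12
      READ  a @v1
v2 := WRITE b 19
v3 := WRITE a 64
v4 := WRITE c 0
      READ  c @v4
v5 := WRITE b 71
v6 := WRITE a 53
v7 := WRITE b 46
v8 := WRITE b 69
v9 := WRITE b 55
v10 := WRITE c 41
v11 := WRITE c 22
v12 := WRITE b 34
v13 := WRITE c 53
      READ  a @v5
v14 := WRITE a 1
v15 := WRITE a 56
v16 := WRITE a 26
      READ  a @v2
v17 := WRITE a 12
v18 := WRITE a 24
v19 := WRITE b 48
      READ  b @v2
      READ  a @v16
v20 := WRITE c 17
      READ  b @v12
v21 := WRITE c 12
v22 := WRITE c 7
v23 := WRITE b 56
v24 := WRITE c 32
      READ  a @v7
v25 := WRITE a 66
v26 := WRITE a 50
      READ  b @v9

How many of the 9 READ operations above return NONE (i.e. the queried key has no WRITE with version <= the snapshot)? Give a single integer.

Answer: 0

Derivation:
v1: WRITE a=12  (a history now [(1, 12)])
READ a @v1: history=[(1, 12)] -> pick v1 -> 12
v2: WRITE b=19  (b history now [(2, 19)])
v3: WRITE a=64  (a history now [(1, 12), (3, 64)])
v4: WRITE c=0  (c history now [(4, 0)])
READ c @v4: history=[(4, 0)] -> pick v4 -> 0
v5: WRITE b=71  (b history now [(2, 19), (5, 71)])
v6: WRITE a=53  (a history now [(1, 12), (3, 64), (6, 53)])
v7: WRITE b=46  (b history now [(2, 19), (5, 71), (7, 46)])
v8: WRITE b=69  (b history now [(2, 19), (5, 71), (7, 46), (8, 69)])
v9: WRITE b=55  (b history now [(2, 19), (5, 71), (7, 46), (8, 69), (9, 55)])
v10: WRITE c=41  (c history now [(4, 0), (10, 41)])
v11: WRITE c=22  (c history now [(4, 0), (10, 41), (11, 22)])
v12: WRITE b=34  (b history now [(2, 19), (5, 71), (7, 46), (8, 69), (9, 55), (12, 34)])
v13: WRITE c=53  (c history now [(4, 0), (10, 41), (11, 22), (13, 53)])
READ a @v5: history=[(1, 12), (3, 64), (6, 53)] -> pick v3 -> 64
v14: WRITE a=1  (a history now [(1, 12), (3, 64), (6, 53), (14, 1)])
v15: WRITE a=56  (a history now [(1, 12), (3, 64), (6, 53), (14, 1), (15, 56)])
v16: WRITE a=26  (a history now [(1, 12), (3, 64), (6, 53), (14, 1), (15, 56), (16, 26)])
READ a @v2: history=[(1, 12), (3, 64), (6, 53), (14, 1), (15, 56), (16, 26)] -> pick v1 -> 12
v17: WRITE a=12  (a history now [(1, 12), (3, 64), (6, 53), (14, 1), (15, 56), (16, 26), (17, 12)])
v18: WRITE a=24  (a history now [(1, 12), (3, 64), (6, 53), (14, 1), (15, 56), (16, 26), (17, 12), (18, 24)])
v19: WRITE b=48  (b history now [(2, 19), (5, 71), (7, 46), (8, 69), (9, 55), (12, 34), (19, 48)])
READ b @v2: history=[(2, 19), (5, 71), (7, 46), (8, 69), (9, 55), (12, 34), (19, 48)] -> pick v2 -> 19
READ a @v16: history=[(1, 12), (3, 64), (6, 53), (14, 1), (15, 56), (16, 26), (17, 12), (18, 24)] -> pick v16 -> 26
v20: WRITE c=17  (c history now [(4, 0), (10, 41), (11, 22), (13, 53), (20, 17)])
READ b @v12: history=[(2, 19), (5, 71), (7, 46), (8, 69), (9, 55), (12, 34), (19, 48)] -> pick v12 -> 34
v21: WRITE c=12  (c history now [(4, 0), (10, 41), (11, 22), (13, 53), (20, 17), (21, 12)])
v22: WRITE c=7  (c history now [(4, 0), (10, 41), (11, 22), (13, 53), (20, 17), (21, 12), (22, 7)])
v23: WRITE b=56  (b history now [(2, 19), (5, 71), (7, 46), (8, 69), (9, 55), (12, 34), (19, 48), (23, 56)])
v24: WRITE c=32  (c history now [(4, 0), (10, 41), (11, 22), (13, 53), (20, 17), (21, 12), (22, 7), (24, 32)])
READ a @v7: history=[(1, 12), (3, 64), (6, 53), (14, 1), (15, 56), (16, 26), (17, 12), (18, 24)] -> pick v6 -> 53
v25: WRITE a=66  (a history now [(1, 12), (3, 64), (6, 53), (14, 1), (15, 56), (16, 26), (17, 12), (18, 24), (25, 66)])
v26: WRITE a=50  (a history now [(1, 12), (3, 64), (6, 53), (14, 1), (15, 56), (16, 26), (17, 12), (18, 24), (25, 66), (26, 50)])
READ b @v9: history=[(2, 19), (5, 71), (7, 46), (8, 69), (9, 55), (12, 34), (19, 48), (23, 56)] -> pick v9 -> 55
Read results in order: ['12', '0', '64', '12', '19', '26', '34', '53', '55']
NONE count = 0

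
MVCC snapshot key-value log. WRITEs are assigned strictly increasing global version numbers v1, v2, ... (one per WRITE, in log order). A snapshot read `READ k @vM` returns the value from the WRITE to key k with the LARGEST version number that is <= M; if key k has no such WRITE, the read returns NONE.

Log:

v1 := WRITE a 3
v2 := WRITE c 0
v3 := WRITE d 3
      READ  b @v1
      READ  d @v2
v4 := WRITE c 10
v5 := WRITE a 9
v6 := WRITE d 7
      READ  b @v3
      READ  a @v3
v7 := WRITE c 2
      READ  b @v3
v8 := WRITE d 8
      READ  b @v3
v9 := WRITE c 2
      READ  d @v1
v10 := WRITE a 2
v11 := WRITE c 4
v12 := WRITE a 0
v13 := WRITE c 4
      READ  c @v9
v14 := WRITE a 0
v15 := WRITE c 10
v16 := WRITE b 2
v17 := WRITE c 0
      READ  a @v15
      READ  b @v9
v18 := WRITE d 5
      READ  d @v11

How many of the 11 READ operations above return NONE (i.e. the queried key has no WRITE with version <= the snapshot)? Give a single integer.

Answer: 7

Derivation:
v1: WRITE a=3  (a history now [(1, 3)])
v2: WRITE c=0  (c history now [(2, 0)])
v3: WRITE d=3  (d history now [(3, 3)])
READ b @v1: history=[] -> no version <= 1 -> NONE
READ d @v2: history=[(3, 3)] -> no version <= 2 -> NONE
v4: WRITE c=10  (c history now [(2, 0), (4, 10)])
v5: WRITE a=9  (a history now [(1, 3), (5, 9)])
v6: WRITE d=7  (d history now [(3, 3), (6, 7)])
READ b @v3: history=[] -> no version <= 3 -> NONE
READ a @v3: history=[(1, 3), (5, 9)] -> pick v1 -> 3
v7: WRITE c=2  (c history now [(2, 0), (4, 10), (7, 2)])
READ b @v3: history=[] -> no version <= 3 -> NONE
v8: WRITE d=8  (d history now [(3, 3), (6, 7), (8, 8)])
READ b @v3: history=[] -> no version <= 3 -> NONE
v9: WRITE c=2  (c history now [(2, 0), (4, 10), (7, 2), (9, 2)])
READ d @v1: history=[(3, 3), (6, 7), (8, 8)] -> no version <= 1 -> NONE
v10: WRITE a=2  (a history now [(1, 3), (5, 9), (10, 2)])
v11: WRITE c=4  (c history now [(2, 0), (4, 10), (7, 2), (9, 2), (11, 4)])
v12: WRITE a=0  (a history now [(1, 3), (5, 9), (10, 2), (12, 0)])
v13: WRITE c=4  (c history now [(2, 0), (4, 10), (7, 2), (9, 2), (11, 4), (13, 4)])
READ c @v9: history=[(2, 0), (4, 10), (7, 2), (9, 2), (11, 4), (13, 4)] -> pick v9 -> 2
v14: WRITE a=0  (a history now [(1, 3), (5, 9), (10, 2), (12, 0), (14, 0)])
v15: WRITE c=10  (c history now [(2, 0), (4, 10), (7, 2), (9, 2), (11, 4), (13, 4), (15, 10)])
v16: WRITE b=2  (b history now [(16, 2)])
v17: WRITE c=0  (c history now [(2, 0), (4, 10), (7, 2), (9, 2), (11, 4), (13, 4), (15, 10), (17, 0)])
READ a @v15: history=[(1, 3), (5, 9), (10, 2), (12, 0), (14, 0)] -> pick v14 -> 0
READ b @v9: history=[(16, 2)] -> no version <= 9 -> NONE
v18: WRITE d=5  (d history now [(3, 3), (6, 7), (8, 8), (18, 5)])
READ d @v11: history=[(3, 3), (6, 7), (8, 8), (18, 5)] -> pick v8 -> 8
Read results in order: ['NONE', 'NONE', 'NONE', '3', 'NONE', 'NONE', 'NONE', '2', '0', 'NONE', '8']
NONE count = 7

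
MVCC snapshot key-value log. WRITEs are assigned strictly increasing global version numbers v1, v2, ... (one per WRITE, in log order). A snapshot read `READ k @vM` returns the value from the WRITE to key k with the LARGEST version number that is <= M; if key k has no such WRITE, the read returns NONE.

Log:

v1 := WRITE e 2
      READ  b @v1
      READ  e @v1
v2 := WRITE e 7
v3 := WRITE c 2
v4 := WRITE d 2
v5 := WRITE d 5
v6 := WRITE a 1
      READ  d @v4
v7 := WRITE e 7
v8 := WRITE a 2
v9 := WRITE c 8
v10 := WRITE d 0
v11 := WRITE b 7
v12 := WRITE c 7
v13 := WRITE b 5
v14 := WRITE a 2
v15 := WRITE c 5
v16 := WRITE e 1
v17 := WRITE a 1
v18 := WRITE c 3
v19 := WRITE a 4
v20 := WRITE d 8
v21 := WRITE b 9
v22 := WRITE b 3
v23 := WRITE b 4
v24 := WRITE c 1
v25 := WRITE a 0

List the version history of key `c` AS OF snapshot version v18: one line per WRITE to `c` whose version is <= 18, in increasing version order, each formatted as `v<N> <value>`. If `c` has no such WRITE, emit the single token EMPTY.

Answer: v3 2
v9 8
v12 7
v15 5
v18 3

Derivation:
Scan writes for key=c with version <= 18:
  v1 WRITE e 2 -> skip
  v2 WRITE e 7 -> skip
  v3 WRITE c 2 -> keep
  v4 WRITE d 2 -> skip
  v5 WRITE d 5 -> skip
  v6 WRITE a 1 -> skip
  v7 WRITE e 7 -> skip
  v8 WRITE a 2 -> skip
  v9 WRITE c 8 -> keep
  v10 WRITE d 0 -> skip
  v11 WRITE b 7 -> skip
  v12 WRITE c 7 -> keep
  v13 WRITE b 5 -> skip
  v14 WRITE a 2 -> skip
  v15 WRITE c 5 -> keep
  v16 WRITE e 1 -> skip
  v17 WRITE a 1 -> skip
  v18 WRITE c 3 -> keep
  v19 WRITE a 4 -> skip
  v20 WRITE d 8 -> skip
  v21 WRITE b 9 -> skip
  v22 WRITE b 3 -> skip
  v23 WRITE b 4 -> skip
  v24 WRITE c 1 -> drop (> snap)
  v25 WRITE a 0 -> skip
Collected: [(3, 2), (9, 8), (12, 7), (15, 5), (18, 3)]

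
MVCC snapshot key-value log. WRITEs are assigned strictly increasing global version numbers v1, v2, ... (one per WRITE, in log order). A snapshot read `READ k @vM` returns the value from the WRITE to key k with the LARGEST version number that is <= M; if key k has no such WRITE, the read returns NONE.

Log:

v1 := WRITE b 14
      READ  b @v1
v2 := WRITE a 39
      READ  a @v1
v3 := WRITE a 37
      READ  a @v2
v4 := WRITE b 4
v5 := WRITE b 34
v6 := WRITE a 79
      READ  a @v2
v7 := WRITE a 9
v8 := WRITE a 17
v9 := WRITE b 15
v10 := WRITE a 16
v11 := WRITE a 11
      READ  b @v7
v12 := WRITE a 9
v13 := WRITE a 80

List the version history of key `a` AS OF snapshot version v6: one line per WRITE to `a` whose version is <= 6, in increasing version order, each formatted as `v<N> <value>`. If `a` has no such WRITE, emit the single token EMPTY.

Answer: v2 39
v3 37
v6 79

Derivation:
Scan writes for key=a with version <= 6:
  v1 WRITE b 14 -> skip
  v2 WRITE a 39 -> keep
  v3 WRITE a 37 -> keep
  v4 WRITE b 4 -> skip
  v5 WRITE b 34 -> skip
  v6 WRITE a 79 -> keep
  v7 WRITE a 9 -> drop (> snap)
  v8 WRITE a 17 -> drop (> snap)
  v9 WRITE b 15 -> skip
  v10 WRITE a 16 -> drop (> snap)
  v11 WRITE a 11 -> drop (> snap)
  v12 WRITE a 9 -> drop (> snap)
  v13 WRITE a 80 -> drop (> snap)
Collected: [(2, 39), (3, 37), (6, 79)]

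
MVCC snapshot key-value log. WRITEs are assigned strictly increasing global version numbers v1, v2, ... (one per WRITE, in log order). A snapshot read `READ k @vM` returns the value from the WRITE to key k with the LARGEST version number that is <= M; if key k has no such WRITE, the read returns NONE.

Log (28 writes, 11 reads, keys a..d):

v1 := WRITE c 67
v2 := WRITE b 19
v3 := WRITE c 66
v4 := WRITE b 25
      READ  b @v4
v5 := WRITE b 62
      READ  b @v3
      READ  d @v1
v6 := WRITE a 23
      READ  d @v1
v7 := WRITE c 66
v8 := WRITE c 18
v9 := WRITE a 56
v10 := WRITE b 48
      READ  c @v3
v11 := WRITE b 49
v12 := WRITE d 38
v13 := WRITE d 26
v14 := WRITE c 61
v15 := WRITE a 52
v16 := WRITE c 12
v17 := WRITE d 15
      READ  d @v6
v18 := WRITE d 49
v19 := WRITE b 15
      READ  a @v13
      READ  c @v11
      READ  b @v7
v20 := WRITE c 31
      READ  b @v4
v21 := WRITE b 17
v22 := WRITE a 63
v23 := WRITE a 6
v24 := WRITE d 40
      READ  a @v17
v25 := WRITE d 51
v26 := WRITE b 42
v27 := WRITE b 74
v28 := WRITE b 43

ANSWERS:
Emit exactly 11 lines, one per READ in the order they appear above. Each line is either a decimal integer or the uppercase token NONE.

v1: WRITE c=67  (c history now [(1, 67)])
v2: WRITE b=19  (b history now [(2, 19)])
v3: WRITE c=66  (c history now [(1, 67), (3, 66)])
v4: WRITE b=25  (b history now [(2, 19), (4, 25)])
READ b @v4: history=[(2, 19), (4, 25)] -> pick v4 -> 25
v5: WRITE b=62  (b history now [(2, 19), (4, 25), (5, 62)])
READ b @v3: history=[(2, 19), (4, 25), (5, 62)] -> pick v2 -> 19
READ d @v1: history=[] -> no version <= 1 -> NONE
v6: WRITE a=23  (a history now [(6, 23)])
READ d @v1: history=[] -> no version <= 1 -> NONE
v7: WRITE c=66  (c history now [(1, 67), (3, 66), (7, 66)])
v8: WRITE c=18  (c history now [(1, 67), (3, 66), (7, 66), (8, 18)])
v9: WRITE a=56  (a history now [(6, 23), (9, 56)])
v10: WRITE b=48  (b history now [(2, 19), (4, 25), (5, 62), (10, 48)])
READ c @v3: history=[(1, 67), (3, 66), (7, 66), (8, 18)] -> pick v3 -> 66
v11: WRITE b=49  (b history now [(2, 19), (4, 25), (5, 62), (10, 48), (11, 49)])
v12: WRITE d=38  (d history now [(12, 38)])
v13: WRITE d=26  (d history now [(12, 38), (13, 26)])
v14: WRITE c=61  (c history now [(1, 67), (3, 66), (7, 66), (8, 18), (14, 61)])
v15: WRITE a=52  (a history now [(6, 23), (9, 56), (15, 52)])
v16: WRITE c=12  (c history now [(1, 67), (3, 66), (7, 66), (8, 18), (14, 61), (16, 12)])
v17: WRITE d=15  (d history now [(12, 38), (13, 26), (17, 15)])
READ d @v6: history=[(12, 38), (13, 26), (17, 15)] -> no version <= 6 -> NONE
v18: WRITE d=49  (d history now [(12, 38), (13, 26), (17, 15), (18, 49)])
v19: WRITE b=15  (b history now [(2, 19), (4, 25), (5, 62), (10, 48), (11, 49), (19, 15)])
READ a @v13: history=[(6, 23), (9, 56), (15, 52)] -> pick v9 -> 56
READ c @v11: history=[(1, 67), (3, 66), (7, 66), (8, 18), (14, 61), (16, 12)] -> pick v8 -> 18
READ b @v7: history=[(2, 19), (4, 25), (5, 62), (10, 48), (11, 49), (19, 15)] -> pick v5 -> 62
v20: WRITE c=31  (c history now [(1, 67), (3, 66), (7, 66), (8, 18), (14, 61), (16, 12), (20, 31)])
READ b @v4: history=[(2, 19), (4, 25), (5, 62), (10, 48), (11, 49), (19, 15)] -> pick v4 -> 25
v21: WRITE b=17  (b history now [(2, 19), (4, 25), (5, 62), (10, 48), (11, 49), (19, 15), (21, 17)])
v22: WRITE a=63  (a history now [(6, 23), (9, 56), (15, 52), (22, 63)])
v23: WRITE a=6  (a history now [(6, 23), (9, 56), (15, 52), (22, 63), (23, 6)])
v24: WRITE d=40  (d history now [(12, 38), (13, 26), (17, 15), (18, 49), (24, 40)])
READ a @v17: history=[(6, 23), (9, 56), (15, 52), (22, 63), (23, 6)] -> pick v15 -> 52
v25: WRITE d=51  (d history now [(12, 38), (13, 26), (17, 15), (18, 49), (24, 40), (25, 51)])
v26: WRITE b=42  (b history now [(2, 19), (4, 25), (5, 62), (10, 48), (11, 49), (19, 15), (21, 17), (26, 42)])
v27: WRITE b=74  (b history now [(2, 19), (4, 25), (5, 62), (10, 48), (11, 49), (19, 15), (21, 17), (26, 42), (27, 74)])
v28: WRITE b=43  (b history now [(2, 19), (4, 25), (5, 62), (10, 48), (11, 49), (19, 15), (21, 17), (26, 42), (27, 74), (28, 43)])

Answer: 25
19
NONE
NONE
66
NONE
56
18
62
25
52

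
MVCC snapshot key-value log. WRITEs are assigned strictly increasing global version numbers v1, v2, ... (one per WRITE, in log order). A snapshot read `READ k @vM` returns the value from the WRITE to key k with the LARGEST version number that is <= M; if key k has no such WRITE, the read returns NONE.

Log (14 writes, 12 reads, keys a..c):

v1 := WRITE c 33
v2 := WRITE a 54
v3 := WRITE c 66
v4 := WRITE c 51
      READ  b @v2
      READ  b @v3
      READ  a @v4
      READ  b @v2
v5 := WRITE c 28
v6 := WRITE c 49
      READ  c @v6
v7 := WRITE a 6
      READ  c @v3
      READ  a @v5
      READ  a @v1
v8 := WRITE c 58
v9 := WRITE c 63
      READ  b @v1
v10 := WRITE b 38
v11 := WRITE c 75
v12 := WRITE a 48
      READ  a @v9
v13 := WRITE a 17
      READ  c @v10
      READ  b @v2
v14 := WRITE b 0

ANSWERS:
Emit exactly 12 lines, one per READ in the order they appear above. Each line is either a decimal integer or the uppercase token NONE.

v1: WRITE c=33  (c history now [(1, 33)])
v2: WRITE a=54  (a history now [(2, 54)])
v3: WRITE c=66  (c history now [(1, 33), (3, 66)])
v4: WRITE c=51  (c history now [(1, 33), (3, 66), (4, 51)])
READ b @v2: history=[] -> no version <= 2 -> NONE
READ b @v3: history=[] -> no version <= 3 -> NONE
READ a @v4: history=[(2, 54)] -> pick v2 -> 54
READ b @v2: history=[] -> no version <= 2 -> NONE
v5: WRITE c=28  (c history now [(1, 33), (3, 66), (4, 51), (5, 28)])
v6: WRITE c=49  (c history now [(1, 33), (3, 66), (4, 51), (5, 28), (6, 49)])
READ c @v6: history=[(1, 33), (3, 66), (4, 51), (5, 28), (6, 49)] -> pick v6 -> 49
v7: WRITE a=6  (a history now [(2, 54), (7, 6)])
READ c @v3: history=[(1, 33), (3, 66), (4, 51), (5, 28), (6, 49)] -> pick v3 -> 66
READ a @v5: history=[(2, 54), (7, 6)] -> pick v2 -> 54
READ a @v1: history=[(2, 54), (7, 6)] -> no version <= 1 -> NONE
v8: WRITE c=58  (c history now [(1, 33), (3, 66), (4, 51), (5, 28), (6, 49), (8, 58)])
v9: WRITE c=63  (c history now [(1, 33), (3, 66), (4, 51), (5, 28), (6, 49), (8, 58), (9, 63)])
READ b @v1: history=[] -> no version <= 1 -> NONE
v10: WRITE b=38  (b history now [(10, 38)])
v11: WRITE c=75  (c history now [(1, 33), (3, 66), (4, 51), (5, 28), (6, 49), (8, 58), (9, 63), (11, 75)])
v12: WRITE a=48  (a history now [(2, 54), (7, 6), (12, 48)])
READ a @v9: history=[(2, 54), (7, 6), (12, 48)] -> pick v7 -> 6
v13: WRITE a=17  (a history now [(2, 54), (7, 6), (12, 48), (13, 17)])
READ c @v10: history=[(1, 33), (3, 66), (4, 51), (5, 28), (6, 49), (8, 58), (9, 63), (11, 75)] -> pick v9 -> 63
READ b @v2: history=[(10, 38)] -> no version <= 2 -> NONE
v14: WRITE b=0  (b history now [(10, 38), (14, 0)])

Answer: NONE
NONE
54
NONE
49
66
54
NONE
NONE
6
63
NONE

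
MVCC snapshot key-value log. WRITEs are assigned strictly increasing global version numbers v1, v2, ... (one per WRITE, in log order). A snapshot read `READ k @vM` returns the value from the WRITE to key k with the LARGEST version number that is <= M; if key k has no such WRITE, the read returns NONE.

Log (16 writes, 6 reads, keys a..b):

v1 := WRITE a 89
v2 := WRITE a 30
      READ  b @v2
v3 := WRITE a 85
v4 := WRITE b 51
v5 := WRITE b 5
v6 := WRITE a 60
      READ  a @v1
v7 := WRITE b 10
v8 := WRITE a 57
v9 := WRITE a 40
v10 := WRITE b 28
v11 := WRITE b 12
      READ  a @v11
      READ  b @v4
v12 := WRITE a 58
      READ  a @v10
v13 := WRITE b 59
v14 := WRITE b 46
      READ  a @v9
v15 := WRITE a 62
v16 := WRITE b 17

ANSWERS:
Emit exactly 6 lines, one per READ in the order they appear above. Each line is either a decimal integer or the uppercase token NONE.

Answer: NONE
89
40
51
40
40

Derivation:
v1: WRITE a=89  (a history now [(1, 89)])
v2: WRITE a=30  (a history now [(1, 89), (2, 30)])
READ b @v2: history=[] -> no version <= 2 -> NONE
v3: WRITE a=85  (a history now [(1, 89), (2, 30), (3, 85)])
v4: WRITE b=51  (b history now [(4, 51)])
v5: WRITE b=5  (b history now [(4, 51), (5, 5)])
v6: WRITE a=60  (a history now [(1, 89), (2, 30), (3, 85), (6, 60)])
READ a @v1: history=[(1, 89), (2, 30), (3, 85), (6, 60)] -> pick v1 -> 89
v7: WRITE b=10  (b history now [(4, 51), (5, 5), (7, 10)])
v8: WRITE a=57  (a history now [(1, 89), (2, 30), (3, 85), (6, 60), (8, 57)])
v9: WRITE a=40  (a history now [(1, 89), (2, 30), (3, 85), (6, 60), (8, 57), (9, 40)])
v10: WRITE b=28  (b history now [(4, 51), (5, 5), (7, 10), (10, 28)])
v11: WRITE b=12  (b history now [(4, 51), (5, 5), (7, 10), (10, 28), (11, 12)])
READ a @v11: history=[(1, 89), (2, 30), (3, 85), (6, 60), (8, 57), (9, 40)] -> pick v9 -> 40
READ b @v4: history=[(4, 51), (5, 5), (7, 10), (10, 28), (11, 12)] -> pick v4 -> 51
v12: WRITE a=58  (a history now [(1, 89), (2, 30), (3, 85), (6, 60), (8, 57), (9, 40), (12, 58)])
READ a @v10: history=[(1, 89), (2, 30), (3, 85), (6, 60), (8, 57), (9, 40), (12, 58)] -> pick v9 -> 40
v13: WRITE b=59  (b history now [(4, 51), (5, 5), (7, 10), (10, 28), (11, 12), (13, 59)])
v14: WRITE b=46  (b history now [(4, 51), (5, 5), (7, 10), (10, 28), (11, 12), (13, 59), (14, 46)])
READ a @v9: history=[(1, 89), (2, 30), (3, 85), (6, 60), (8, 57), (9, 40), (12, 58)] -> pick v9 -> 40
v15: WRITE a=62  (a history now [(1, 89), (2, 30), (3, 85), (6, 60), (8, 57), (9, 40), (12, 58), (15, 62)])
v16: WRITE b=17  (b history now [(4, 51), (5, 5), (7, 10), (10, 28), (11, 12), (13, 59), (14, 46), (16, 17)])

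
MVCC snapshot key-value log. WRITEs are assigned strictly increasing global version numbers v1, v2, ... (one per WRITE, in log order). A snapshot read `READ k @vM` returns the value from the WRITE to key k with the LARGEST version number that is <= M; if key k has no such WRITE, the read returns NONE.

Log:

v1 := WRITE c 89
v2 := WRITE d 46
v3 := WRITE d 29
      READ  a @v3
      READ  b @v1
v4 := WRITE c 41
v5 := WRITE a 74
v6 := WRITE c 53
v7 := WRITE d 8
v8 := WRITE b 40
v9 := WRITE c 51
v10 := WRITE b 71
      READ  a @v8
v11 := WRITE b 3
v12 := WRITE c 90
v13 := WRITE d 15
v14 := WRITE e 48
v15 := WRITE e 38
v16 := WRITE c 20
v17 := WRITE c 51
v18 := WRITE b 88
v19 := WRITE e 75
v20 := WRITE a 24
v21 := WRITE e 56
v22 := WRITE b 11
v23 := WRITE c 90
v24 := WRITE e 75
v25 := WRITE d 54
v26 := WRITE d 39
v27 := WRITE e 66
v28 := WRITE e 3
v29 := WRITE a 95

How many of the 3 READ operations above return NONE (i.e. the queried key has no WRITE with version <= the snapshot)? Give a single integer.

v1: WRITE c=89  (c history now [(1, 89)])
v2: WRITE d=46  (d history now [(2, 46)])
v3: WRITE d=29  (d history now [(2, 46), (3, 29)])
READ a @v3: history=[] -> no version <= 3 -> NONE
READ b @v1: history=[] -> no version <= 1 -> NONE
v4: WRITE c=41  (c history now [(1, 89), (4, 41)])
v5: WRITE a=74  (a history now [(5, 74)])
v6: WRITE c=53  (c history now [(1, 89), (4, 41), (6, 53)])
v7: WRITE d=8  (d history now [(2, 46), (3, 29), (7, 8)])
v8: WRITE b=40  (b history now [(8, 40)])
v9: WRITE c=51  (c history now [(1, 89), (4, 41), (6, 53), (9, 51)])
v10: WRITE b=71  (b history now [(8, 40), (10, 71)])
READ a @v8: history=[(5, 74)] -> pick v5 -> 74
v11: WRITE b=3  (b history now [(8, 40), (10, 71), (11, 3)])
v12: WRITE c=90  (c history now [(1, 89), (4, 41), (6, 53), (9, 51), (12, 90)])
v13: WRITE d=15  (d history now [(2, 46), (3, 29), (7, 8), (13, 15)])
v14: WRITE e=48  (e history now [(14, 48)])
v15: WRITE e=38  (e history now [(14, 48), (15, 38)])
v16: WRITE c=20  (c history now [(1, 89), (4, 41), (6, 53), (9, 51), (12, 90), (16, 20)])
v17: WRITE c=51  (c history now [(1, 89), (4, 41), (6, 53), (9, 51), (12, 90), (16, 20), (17, 51)])
v18: WRITE b=88  (b history now [(8, 40), (10, 71), (11, 3), (18, 88)])
v19: WRITE e=75  (e history now [(14, 48), (15, 38), (19, 75)])
v20: WRITE a=24  (a history now [(5, 74), (20, 24)])
v21: WRITE e=56  (e history now [(14, 48), (15, 38), (19, 75), (21, 56)])
v22: WRITE b=11  (b history now [(8, 40), (10, 71), (11, 3), (18, 88), (22, 11)])
v23: WRITE c=90  (c history now [(1, 89), (4, 41), (6, 53), (9, 51), (12, 90), (16, 20), (17, 51), (23, 90)])
v24: WRITE e=75  (e history now [(14, 48), (15, 38), (19, 75), (21, 56), (24, 75)])
v25: WRITE d=54  (d history now [(2, 46), (3, 29), (7, 8), (13, 15), (25, 54)])
v26: WRITE d=39  (d history now [(2, 46), (3, 29), (7, 8), (13, 15), (25, 54), (26, 39)])
v27: WRITE e=66  (e history now [(14, 48), (15, 38), (19, 75), (21, 56), (24, 75), (27, 66)])
v28: WRITE e=3  (e history now [(14, 48), (15, 38), (19, 75), (21, 56), (24, 75), (27, 66), (28, 3)])
v29: WRITE a=95  (a history now [(5, 74), (20, 24), (29, 95)])
Read results in order: ['NONE', 'NONE', '74']
NONE count = 2

Answer: 2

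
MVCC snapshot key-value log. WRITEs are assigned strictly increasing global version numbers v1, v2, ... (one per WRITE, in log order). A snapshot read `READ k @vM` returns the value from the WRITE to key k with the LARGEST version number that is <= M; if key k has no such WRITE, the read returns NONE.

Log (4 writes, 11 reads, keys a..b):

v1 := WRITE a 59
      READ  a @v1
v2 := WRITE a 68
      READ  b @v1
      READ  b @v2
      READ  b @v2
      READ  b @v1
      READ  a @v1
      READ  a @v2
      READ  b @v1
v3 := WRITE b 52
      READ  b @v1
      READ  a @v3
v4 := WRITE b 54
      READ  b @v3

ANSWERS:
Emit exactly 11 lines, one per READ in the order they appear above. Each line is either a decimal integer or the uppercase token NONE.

v1: WRITE a=59  (a history now [(1, 59)])
READ a @v1: history=[(1, 59)] -> pick v1 -> 59
v2: WRITE a=68  (a history now [(1, 59), (2, 68)])
READ b @v1: history=[] -> no version <= 1 -> NONE
READ b @v2: history=[] -> no version <= 2 -> NONE
READ b @v2: history=[] -> no version <= 2 -> NONE
READ b @v1: history=[] -> no version <= 1 -> NONE
READ a @v1: history=[(1, 59), (2, 68)] -> pick v1 -> 59
READ a @v2: history=[(1, 59), (2, 68)] -> pick v2 -> 68
READ b @v1: history=[] -> no version <= 1 -> NONE
v3: WRITE b=52  (b history now [(3, 52)])
READ b @v1: history=[(3, 52)] -> no version <= 1 -> NONE
READ a @v3: history=[(1, 59), (2, 68)] -> pick v2 -> 68
v4: WRITE b=54  (b history now [(3, 52), (4, 54)])
READ b @v3: history=[(3, 52), (4, 54)] -> pick v3 -> 52

Answer: 59
NONE
NONE
NONE
NONE
59
68
NONE
NONE
68
52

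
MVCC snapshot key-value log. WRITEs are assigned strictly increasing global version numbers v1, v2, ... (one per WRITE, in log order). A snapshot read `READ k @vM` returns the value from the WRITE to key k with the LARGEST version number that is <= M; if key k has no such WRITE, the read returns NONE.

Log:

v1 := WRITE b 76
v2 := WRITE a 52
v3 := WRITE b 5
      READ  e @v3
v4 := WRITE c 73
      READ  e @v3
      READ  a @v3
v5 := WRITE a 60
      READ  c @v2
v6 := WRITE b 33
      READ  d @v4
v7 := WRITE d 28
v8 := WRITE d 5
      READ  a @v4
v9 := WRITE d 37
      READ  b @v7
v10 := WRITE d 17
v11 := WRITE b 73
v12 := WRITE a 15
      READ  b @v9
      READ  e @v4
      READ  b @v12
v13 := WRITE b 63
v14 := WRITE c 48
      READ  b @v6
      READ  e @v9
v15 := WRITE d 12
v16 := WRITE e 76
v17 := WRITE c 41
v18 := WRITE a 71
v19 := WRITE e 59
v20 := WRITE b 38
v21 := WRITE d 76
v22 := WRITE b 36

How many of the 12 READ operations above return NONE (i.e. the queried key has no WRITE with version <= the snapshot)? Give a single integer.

Answer: 6

Derivation:
v1: WRITE b=76  (b history now [(1, 76)])
v2: WRITE a=52  (a history now [(2, 52)])
v3: WRITE b=5  (b history now [(1, 76), (3, 5)])
READ e @v3: history=[] -> no version <= 3 -> NONE
v4: WRITE c=73  (c history now [(4, 73)])
READ e @v3: history=[] -> no version <= 3 -> NONE
READ a @v3: history=[(2, 52)] -> pick v2 -> 52
v5: WRITE a=60  (a history now [(2, 52), (5, 60)])
READ c @v2: history=[(4, 73)] -> no version <= 2 -> NONE
v6: WRITE b=33  (b history now [(1, 76), (3, 5), (6, 33)])
READ d @v4: history=[] -> no version <= 4 -> NONE
v7: WRITE d=28  (d history now [(7, 28)])
v8: WRITE d=5  (d history now [(7, 28), (8, 5)])
READ a @v4: history=[(2, 52), (5, 60)] -> pick v2 -> 52
v9: WRITE d=37  (d history now [(7, 28), (8, 5), (9, 37)])
READ b @v7: history=[(1, 76), (3, 5), (6, 33)] -> pick v6 -> 33
v10: WRITE d=17  (d history now [(7, 28), (8, 5), (9, 37), (10, 17)])
v11: WRITE b=73  (b history now [(1, 76), (3, 5), (6, 33), (11, 73)])
v12: WRITE a=15  (a history now [(2, 52), (5, 60), (12, 15)])
READ b @v9: history=[(1, 76), (3, 5), (6, 33), (11, 73)] -> pick v6 -> 33
READ e @v4: history=[] -> no version <= 4 -> NONE
READ b @v12: history=[(1, 76), (3, 5), (6, 33), (11, 73)] -> pick v11 -> 73
v13: WRITE b=63  (b history now [(1, 76), (3, 5), (6, 33), (11, 73), (13, 63)])
v14: WRITE c=48  (c history now [(4, 73), (14, 48)])
READ b @v6: history=[(1, 76), (3, 5), (6, 33), (11, 73), (13, 63)] -> pick v6 -> 33
READ e @v9: history=[] -> no version <= 9 -> NONE
v15: WRITE d=12  (d history now [(7, 28), (8, 5), (9, 37), (10, 17), (15, 12)])
v16: WRITE e=76  (e history now [(16, 76)])
v17: WRITE c=41  (c history now [(4, 73), (14, 48), (17, 41)])
v18: WRITE a=71  (a history now [(2, 52), (5, 60), (12, 15), (18, 71)])
v19: WRITE e=59  (e history now [(16, 76), (19, 59)])
v20: WRITE b=38  (b history now [(1, 76), (3, 5), (6, 33), (11, 73), (13, 63), (20, 38)])
v21: WRITE d=76  (d history now [(7, 28), (8, 5), (9, 37), (10, 17), (15, 12), (21, 76)])
v22: WRITE b=36  (b history now [(1, 76), (3, 5), (6, 33), (11, 73), (13, 63), (20, 38), (22, 36)])
Read results in order: ['NONE', 'NONE', '52', 'NONE', 'NONE', '52', '33', '33', 'NONE', '73', '33', 'NONE']
NONE count = 6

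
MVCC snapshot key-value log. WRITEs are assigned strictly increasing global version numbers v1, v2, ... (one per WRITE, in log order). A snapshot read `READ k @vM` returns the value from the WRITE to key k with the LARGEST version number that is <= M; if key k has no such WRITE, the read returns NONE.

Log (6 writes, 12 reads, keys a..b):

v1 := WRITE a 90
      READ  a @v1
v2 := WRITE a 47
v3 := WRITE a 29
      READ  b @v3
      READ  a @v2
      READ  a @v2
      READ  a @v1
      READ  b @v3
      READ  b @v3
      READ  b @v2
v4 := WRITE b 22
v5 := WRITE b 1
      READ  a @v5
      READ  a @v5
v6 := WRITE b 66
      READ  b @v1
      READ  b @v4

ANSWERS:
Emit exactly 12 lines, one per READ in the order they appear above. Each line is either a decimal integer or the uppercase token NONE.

v1: WRITE a=90  (a history now [(1, 90)])
READ a @v1: history=[(1, 90)] -> pick v1 -> 90
v2: WRITE a=47  (a history now [(1, 90), (2, 47)])
v3: WRITE a=29  (a history now [(1, 90), (2, 47), (3, 29)])
READ b @v3: history=[] -> no version <= 3 -> NONE
READ a @v2: history=[(1, 90), (2, 47), (3, 29)] -> pick v2 -> 47
READ a @v2: history=[(1, 90), (2, 47), (3, 29)] -> pick v2 -> 47
READ a @v1: history=[(1, 90), (2, 47), (3, 29)] -> pick v1 -> 90
READ b @v3: history=[] -> no version <= 3 -> NONE
READ b @v3: history=[] -> no version <= 3 -> NONE
READ b @v2: history=[] -> no version <= 2 -> NONE
v4: WRITE b=22  (b history now [(4, 22)])
v5: WRITE b=1  (b history now [(4, 22), (5, 1)])
READ a @v5: history=[(1, 90), (2, 47), (3, 29)] -> pick v3 -> 29
READ a @v5: history=[(1, 90), (2, 47), (3, 29)] -> pick v3 -> 29
v6: WRITE b=66  (b history now [(4, 22), (5, 1), (6, 66)])
READ b @v1: history=[(4, 22), (5, 1), (6, 66)] -> no version <= 1 -> NONE
READ b @v4: history=[(4, 22), (5, 1), (6, 66)] -> pick v4 -> 22

Answer: 90
NONE
47
47
90
NONE
NONE
NONE
29
29
NONE
22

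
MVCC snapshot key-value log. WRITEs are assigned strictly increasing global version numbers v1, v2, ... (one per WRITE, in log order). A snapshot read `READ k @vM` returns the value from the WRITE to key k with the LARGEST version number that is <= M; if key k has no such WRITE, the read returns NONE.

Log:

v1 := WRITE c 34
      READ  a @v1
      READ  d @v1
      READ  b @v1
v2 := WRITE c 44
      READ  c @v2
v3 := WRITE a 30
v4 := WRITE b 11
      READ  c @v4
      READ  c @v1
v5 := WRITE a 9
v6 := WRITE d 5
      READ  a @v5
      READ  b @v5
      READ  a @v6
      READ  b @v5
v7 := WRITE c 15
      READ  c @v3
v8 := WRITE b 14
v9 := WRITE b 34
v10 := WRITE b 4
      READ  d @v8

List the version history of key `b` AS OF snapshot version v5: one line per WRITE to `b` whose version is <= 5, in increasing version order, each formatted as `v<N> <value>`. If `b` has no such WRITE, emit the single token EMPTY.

Scan writes for key=b with version <= 5:
  v1 WRITE c 34 -> skip
  v2 WRITE c 44 -> skip
  v3 WRITE a 30 -> skip
  v4 WRITE b 11 -> keep
  v5 WRITE a 9 -> skip
  v6 WRITE d 5 -> skip
  v7 WRITE c 15 -> skip
  v8 WRITE b 14 -> drop (> snap)
  v9 WRITE b 34 -> drop (> snap)
  v10 WRITE b 4 -> drop (> snap)
Collected: [(4, 11)]

Answer: v4 11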